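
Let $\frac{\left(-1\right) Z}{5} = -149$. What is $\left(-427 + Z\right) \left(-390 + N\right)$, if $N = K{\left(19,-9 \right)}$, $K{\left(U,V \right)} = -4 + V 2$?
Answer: $-131016$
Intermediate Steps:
$Z = 745$ ($Z = \left(-5\right) \left(-149\right) = 745$)
$K{\left(U,V \right)} = -4 + 2 V$
$N = -22$ ($N = -4 + 2 \left(-9\right) = -4 - 18 = -22$)
$\left(-427 + Z\right) \left(-390 + N\right) = \left(-427 + 745\right) \left(-390 - 22\right) = 318 \left(-412\right) = -131016$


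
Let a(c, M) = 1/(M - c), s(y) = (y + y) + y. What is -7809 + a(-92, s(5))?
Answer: -835562/107 ≈ -7809.0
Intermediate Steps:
s(y) = 3*y (s(y) = 2*y + y = 3*y)
-7809 + a(-92, s(5)) = -7809 + 1/(3*5 - 1*(-92)) = -7809 + 1/(15 + 92) = -7809 + 1/107 = -835562/107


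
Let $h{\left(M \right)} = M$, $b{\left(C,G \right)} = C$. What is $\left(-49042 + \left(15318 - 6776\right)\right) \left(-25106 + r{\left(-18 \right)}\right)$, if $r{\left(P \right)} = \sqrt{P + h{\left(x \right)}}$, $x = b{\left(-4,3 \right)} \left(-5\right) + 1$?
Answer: $1016793000 - 40500 \sqrt{3} \approx 1.0167 \cdot 10^{9}$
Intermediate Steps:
$x = 21$ ($x = \left(-4\right) \left(-5\right) + 1 = 20 + 1 = 21$)
$r{\left(P \right)} = \sqrt{21 + P}$ ($r{\left(P \right)} = \sqrt{P + 21} = \sqrt{21 + P}$)
$\left(-49042 + \left(15318 - 6776\right)\right) \left(-25106 + r{\left(-18 \right)}\right) = \left(-49042 + \left(15318 - 6776\right)\right) \left(-25106 + \sqrt{21 - 18}\right) = \left(-49042 + \left(15318 - 6776\right)\right) \left(-25106 + \sqrt{3}\right) = \left(-49042 + 8542\right) \left(-25106 + \sqrt{3}\right) = - 40500 \left(-25106 + \sqrt{3}\right) = 1016793000 - 40500 \sqrt{3}$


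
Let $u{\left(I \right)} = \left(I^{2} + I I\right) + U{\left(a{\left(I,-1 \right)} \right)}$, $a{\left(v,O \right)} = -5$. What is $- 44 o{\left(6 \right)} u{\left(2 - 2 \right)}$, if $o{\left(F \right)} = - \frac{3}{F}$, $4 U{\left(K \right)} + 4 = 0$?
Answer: $-22$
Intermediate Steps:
$U{\left(K \right)} = -1$ ($U{\left(K \right)} = -1 + \frac{1}{4} \cdot 0 = -1 + 0 = -1$)
$u{\left(I \right)} = -1 + 2 I^{2}$ ($u{\left(I \right)} = \left(I^{2} + I I\right) - 1 = \left(I^{2} + I^{2}\right) - 1 = 2 I^{2} - 1 = -1 + 2 I^{2}$)
$- 44 o{\left(6 \right)} u{\left(2 - 2 \right)} = - 44 \left(- \frac{3}{6}\right) \left(-1 + 2 \left(2 - 2\right)^{2}\right) = - 44 \left(\left(-3\right) \frac{1}{6}\right) \left(-1 + 2 \cdot 0^{2}\right) = \left(-44\right) \left(- \frac{1}{2}\right) \left(-1 + 2 \cdot 0\right) = 22 \left(-1 + 0\right) = 22 \left(-1\right) = -22$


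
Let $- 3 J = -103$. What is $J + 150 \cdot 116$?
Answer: $\frac{52303}{3} \approx 17434.0$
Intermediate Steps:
$J = \frac{103}{3}$ ($J = \left(- \frac{1}{3}\right) \left(-103\right) = \frac{103}{3} \approx 34.333$)
$J + 150 \cdot 116 = \frac{103}{3} + 150 \cdot 116 = \frac{103}{3} + 17400 = \frac{52303}{3}$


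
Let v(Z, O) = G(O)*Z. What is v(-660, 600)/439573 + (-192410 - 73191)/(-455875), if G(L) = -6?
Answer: 16936613339/28627191625 ≈ 0.59163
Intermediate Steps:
v(Z, O) = -6*Z
v(-660, 600)/439573 + (-192410 - 73191)/(-455875) = -6*(-660)/439573 + (-192410 - 73191)/(-455875) = 3960*(1/439573) - 265601*(-1/455875) = 3960/439573 + 37943/65125 = 16936613339/28627191625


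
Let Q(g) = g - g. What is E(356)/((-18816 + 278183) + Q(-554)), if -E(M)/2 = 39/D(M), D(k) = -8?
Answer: 39/1037468 ≈ 3.7591e-5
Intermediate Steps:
Q(g) = 0
E(M) = 39/4 (E(M) = -78/(-8) = -78*(-1)/8 = -2*(-39/8) = 39/4)
E(356)/((-18816 + 278183) + Q(-554)) = 39/(4*((-18816 + 278183) + 0)) = 39/(4*(259367 + 0)) = (39/4)/259367 = (39/4)*(1/259367) = 39/1037468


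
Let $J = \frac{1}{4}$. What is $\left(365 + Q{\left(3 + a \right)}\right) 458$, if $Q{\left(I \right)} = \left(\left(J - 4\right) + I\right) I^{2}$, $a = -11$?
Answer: $-177246$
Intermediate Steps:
$J = \frac{1}{4} \approx 0.25$
$Q{\left(I \right)} = I^{2} \left(- \frac{15}{4} + I\right)$ ($Q{\left(I \right)} = \left(\left(\frac{1}{4} - 4\right) + I\right) I^{2} = \left(- \frac{15}{4} + I\right) I^{2} = I^{2} \left(- \frac{15}{4} + I\right)$)
$\left(365 + Q{\left(3 + a \right)}\right) 458 = \left(365 + \left(3 - 11\right)^{2} \left(- \frac{15}{4} + \left(3 - 11\right)\right)\right) 458 = \left(365 + \left(-8\right)^{2} \left(- \frac{15}{4} - 8\right)\right) 458 = \left(365 + 64 \left(- \frac{47}{4}\right)\right) 458 = \left(365 - 752\right) 458 = \left(-387\right) 458 = -177246$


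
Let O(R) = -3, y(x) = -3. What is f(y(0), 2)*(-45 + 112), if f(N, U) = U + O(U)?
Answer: -67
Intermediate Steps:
f(N, U) = -3 + U (f(N, U) = U - 3 = -3 + U)
f(y(0), 2)*(-45 + 112) = (-3 + 2)*(-45 + 112) = -1*67 = -67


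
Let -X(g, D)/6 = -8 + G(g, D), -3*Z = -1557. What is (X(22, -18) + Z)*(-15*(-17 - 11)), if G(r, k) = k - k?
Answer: 238140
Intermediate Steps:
Z = 519 (Z = -⅓*(-1557) = 519)
G(r, k) = 0
X(g, D) = 48 (X(g, D) = -6*(-8 + 0) = -6*(-8) = 48)
(X(22, -18) + Z)*(-15*(-17 - 11)) = (48 + 519)*(-15*(-17 - 11)) = 567*(-15*(-28)) = 567*420 = 238140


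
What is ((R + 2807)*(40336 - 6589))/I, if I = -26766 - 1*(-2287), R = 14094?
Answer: -81479721/3497 ≈ -23300.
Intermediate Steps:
I = -24479 (I = -26766 + 2287 = -24479)
((R + 2807)*(40336 - 6589))/I = ((14094 + 2807)*(40336 - 6589))/(-24479) = (16901*33747)*(-1/24479) = 570358047*(-1/24479) = -81479721/3497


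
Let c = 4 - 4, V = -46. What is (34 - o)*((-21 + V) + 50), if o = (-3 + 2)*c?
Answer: -578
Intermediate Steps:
c = 0
o = 0 (o = (-3 + 2)*0 = -1*0 = 0)
(34 - o)*((-21 + V) + 50) = (34 - 1*0)*((-21 - 46) + 50) = (34 + 0)*(-67 + 50) = 34*(-17) = -578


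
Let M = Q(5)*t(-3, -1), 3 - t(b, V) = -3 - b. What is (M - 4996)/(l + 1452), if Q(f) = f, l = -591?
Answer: -4981/861 ≈ -5.7851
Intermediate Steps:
t(b, V) = 6 + b (t(b, V) = 3 - (-3 - b) = 3 + (3 + b) = 6 + b)
M = 15 (M = 5*(6 - 3) = 5*3 = 15)
(M - 4996)/(l + 1452) = (15 - 4996)/(-591 + 1452) = -4981/861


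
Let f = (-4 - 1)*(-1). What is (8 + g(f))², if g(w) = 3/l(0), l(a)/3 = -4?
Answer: 961/16 ≈ 60.063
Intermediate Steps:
l(a) = -12 (l(a) = 3*(-4) = -12)
f = 5 (f = -5*(-1) = 5)
g(w) = -¼ (g(w) = 3/(-12) = 3*(-1/12) = -¼)
(8 + g(f))² = (8 - ¼)² = (31/4)² = 961/16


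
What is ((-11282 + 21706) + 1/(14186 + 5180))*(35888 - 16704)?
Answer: 1936348406520/9683 ≈ 1.9997e+8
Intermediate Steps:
((-11282 + 21706) + 1/(14186 + 5180))*(35888 - 16704) = (10424 + 1/19366)*19184 = (201871185/19366)*19184 = 1936348406520/9683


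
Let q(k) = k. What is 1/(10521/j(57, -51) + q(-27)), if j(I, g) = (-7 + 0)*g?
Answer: 17/42 ≈ 0.40476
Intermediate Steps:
j(I, g) = -7*g
1/(10521/j(57, -51) + q(-27)) = 1/(10521/((-7*(-51))) - 27) = 1/(10521/357 - 27) = 1/(10521*(1/357) - 27) = 1/(501/17 - 27) = 1/(42/17) = 17/42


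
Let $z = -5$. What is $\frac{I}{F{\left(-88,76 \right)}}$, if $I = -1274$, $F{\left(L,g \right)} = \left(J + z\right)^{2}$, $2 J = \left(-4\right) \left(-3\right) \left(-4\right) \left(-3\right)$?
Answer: $- \frac{1274}{4489} \approx -0.2838$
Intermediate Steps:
$J = 72$ ($J = \frac{\left(-4\right) \left(-3\right) \left(-4\right) \left(-3\right)}{2} = \frac{12 \left(-4\right) \left(-3\right)}{2} = \frac{\left(-48\right) \left(-3\right)}{2} = \frac{1}{2} \cdot 144 = 72$)
$F{\left(L,g \right)} = 4489$ ($F{\left(L,g \right)} = \left(72 - 5\right)^{2} = 67^{2} = 4489$)
$\frac{I}{F{\left(-88,76 \right)}} = - \frac{1274}{4489}$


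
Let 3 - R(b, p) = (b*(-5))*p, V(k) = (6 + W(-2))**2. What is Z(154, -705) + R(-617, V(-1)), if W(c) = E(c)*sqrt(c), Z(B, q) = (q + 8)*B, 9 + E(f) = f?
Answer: 528175 + 407220*I*sqrt(2) ≈ 5.2818e+5 + 5.759e+5*I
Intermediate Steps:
E(f) = -9 + f
Z(B, q) = B*(8 + q) (Z(B, q) = (8 + q)*B = B*(8 + q))
W(c) = sqrt(c)*(-9 + c) (W(c) = (-9 + c)*sqrt(c) = sqrt(c)*(-9 + c))
V(k) = (6 - 11*I*sqrt(2))**2 (V(k) = (6 + sqrt(-2)*(-9 - 2))**2 = (6 + (I*sqrt(2))*(-11))**2 = (6 - 11*I*sqrt(2))**2)
R(b, p) = 3 + 5*b*p (R(b, p) = 3 - b*(-5)*p = 3 - (-5*b)*p = 3 - (-5)*b*p = 3 + 5*b*p)
Z(154, -705) + R(-617, V(-1)) = 154*(8 - 705) + (3 + 5*(-617)*(6 - 11*I*sqrt(2))**2) = 154*(-697) + (3 - 3085*(6 - 11*I*sqrt(2))**2) = -107338 + (3 - 3085*(6 - 11*I*sqrt(2))**2) = -107335 - 3085*(6 - 11*I*sqrt(2))**2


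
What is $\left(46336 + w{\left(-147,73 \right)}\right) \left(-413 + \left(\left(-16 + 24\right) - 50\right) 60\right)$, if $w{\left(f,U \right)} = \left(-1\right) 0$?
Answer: $-135903488$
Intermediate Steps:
$w{\left(f,U \right)} = 0$
$\left(46336 + w{\left(-147,73 \right)}\right) \left(-413 + \left(\left(-16 + 24\right) - 50\right) 60\right) = \left(46336 + 0\right) \left(-413 + \left(\left(-16 + 24\right) - 50\right) 60\right) = 46336 \left(-413 + \left(8 - 50\right) 60\right) = 46336 \left(-413 - 2520\right) = 46336 \left(-2933\right) = -135903488$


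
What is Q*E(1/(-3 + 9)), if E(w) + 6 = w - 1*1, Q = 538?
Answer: -11029/3 ≈ -3676.3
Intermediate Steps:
E(w) = -7 + w (E(w) = -6 + (w - 1*1) = -6 + (w - 1) = -6 + (-1 + w) = -7 + w)
Q*E(1/(-3 + 9)) = 538*(-7 + 1/(-3 + 9)) = 538*(-7 + 1/6) = 538*(-41/6) = -11029/3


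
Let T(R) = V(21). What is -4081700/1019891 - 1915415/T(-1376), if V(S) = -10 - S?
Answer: 1953387987065/31616621 ≈ 61784.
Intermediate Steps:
T(R) = -31 (T(R) = -10 - 1*21 = -10 - 21 = -31)
-4081700/1019891 - 1915415/T(-1376) = -4081700/1019891 - 1915415/(-31) = -4081700*1/1019891 - 1915415*(-1/31) = -4081700/1019891 + 1915415/31 = 1953387987065/31616621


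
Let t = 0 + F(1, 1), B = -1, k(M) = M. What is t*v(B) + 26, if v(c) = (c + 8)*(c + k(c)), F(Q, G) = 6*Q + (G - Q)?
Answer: -58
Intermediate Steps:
F(Q, G) = G + 5*Q
t = 6 (t = 0 + (1 + 5*1) = 0 + (1 + 5) = 0 + 6 = 6)
v(c) = 2*c*(8 + c) (v(c) = (c + 8)*(c + c) = (8 + c)*(2*c) = 2*c*(8 + c))
t*v(B) + 26 = 6*(2*(-1)*(8 - 1)) + 26 = 6*(2*(-1)*7) + 26 = 6*(-14) + 26 = -84 + 26 = -58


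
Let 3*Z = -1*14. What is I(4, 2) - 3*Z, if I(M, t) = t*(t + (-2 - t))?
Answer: 10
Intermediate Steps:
Z = -14/3 (Z = (-1*14)/3 = (1/3)*(-14) = -14/3 ≈ -4.6667)
I(M, t) = -2*t (I(M, t) = t*(-2) = -2*t)
I(4, 2) - 3*Z = -2*2 - 3*(-14/3) = -4 + 14 = 10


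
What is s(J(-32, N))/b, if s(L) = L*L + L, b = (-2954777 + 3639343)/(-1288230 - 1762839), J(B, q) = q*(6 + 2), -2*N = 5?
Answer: -579703110/342283 ≈ -1693.6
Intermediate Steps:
N = -5/2 (N = -½*5 = -5/2 ≈ -2.5000)
J(B, q) = 8*q (J(B, q) = q*8 = 8*q)
b = -684566/3051069 (b = 684566/(-3051069) = 684566*(-1/3051069) = -684566/3051069 ≈ -0.22437)
s(L) = L + L² (s(L) = L² + L = L + L²)
s(J(-32, N))/b = ((8*(-5/2))*(1 + 8*(-5/2)))/(-684566/3051069) = -20*(1 - 20)*(-3051069/684566) = -20*(-19)*(-3051069/684566) = 380*(-3051069/684566) = -579703110/342283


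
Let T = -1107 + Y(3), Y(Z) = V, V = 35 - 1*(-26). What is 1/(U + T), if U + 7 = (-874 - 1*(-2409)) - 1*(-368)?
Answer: 1/850 ≈ 0.0011765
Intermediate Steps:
V = 61 (V = 35 + 26 = 61)
Y(Z) = 61
T = -1046 (T = -1107 + 61 = -1046)
U = 1896 (U = -7 + ((-874 - 1*(-2409)) - 1*(-368)) = -7 + ((-874 + 2409) + 368) = -7 + (1535 + 368) = -7 + 1903 = 1896)
1/(U + T) = 1/(1896 - 1046) = 1/850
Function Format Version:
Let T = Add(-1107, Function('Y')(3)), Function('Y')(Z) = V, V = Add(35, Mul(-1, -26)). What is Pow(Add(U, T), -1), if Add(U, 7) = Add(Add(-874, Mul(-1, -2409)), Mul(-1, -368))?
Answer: Rational(1, 850) ≈ 0.0011765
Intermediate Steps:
V = 61 (V = Add(35, 26) = 61)
Function('Y')(Z) = 61
T = -1046 (T = Add(-1107, 61) = -1046)
U = 1896 (U = Add(-7, Add(Add(-874, Mul(-1, -2409)), Mul(-1, -368))) = Add(-7, Add(Add(-874, 2409), 368)) = Add(-7, Add(1535, 368)) = Add(-7, 1903) = 1896)
Pow(Add(U, T), -1) = Pow(Add(1896, -1046), -1) = Pow(850, -1) = Rational(1, 850)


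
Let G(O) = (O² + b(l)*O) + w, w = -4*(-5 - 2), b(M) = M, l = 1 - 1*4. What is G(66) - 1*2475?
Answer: 1711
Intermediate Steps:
l = -3 (l = 1 - 4 = -3)
w = 28 (w = -4*(-7) = 28)
G(O) = 28 + O² - 3*O (G(O) = (O² - 3*O) + 28 = 28 + O² - 3*O)
G(66) - 1*2475 = (28 + 66² - 3*66) - 1*2475 = (28 + 4356 - 198) - 2475 = 4186 - 2475 = 1711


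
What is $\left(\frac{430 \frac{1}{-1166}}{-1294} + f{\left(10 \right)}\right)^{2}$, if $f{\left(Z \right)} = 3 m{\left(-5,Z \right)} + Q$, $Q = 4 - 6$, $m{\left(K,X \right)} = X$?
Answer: $\frac{446201027087841}{569122377604} \approx 784.02$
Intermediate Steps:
$Q = -2$ ($Q = 4 - 6 = -2$)
$f{\left(Z \right)} = -2 + 3 Z$ ($f{\left(Z \right)} = 3 Z - 2 = -2 + 3 Z$)
$\left(\frac{430 \frac{1}{-1166}}{-1294} + f{\left(10 \right)}\right)^{2} = \left(\frac{430 \frac{1}{-1166}}{-1294} + \left(-2 + 3 \cdot 10\right)\right)^{2} = \left(430 \left(- \frac{1}{1166}\right) \left(- \frac{1}{1294}\right) + \left(-2 + 30\right)\right)^{2} = \left(\left(- \frac{215}{583}\right) \left(- \frac{1}{1294}\right) + 28\right)^{2} = \left(\frac{215}{754402} + 28\right)^{2} = \left(\frac{21123471}{754402}\right)^{2} = \frac{446201027087841}{569122377604}$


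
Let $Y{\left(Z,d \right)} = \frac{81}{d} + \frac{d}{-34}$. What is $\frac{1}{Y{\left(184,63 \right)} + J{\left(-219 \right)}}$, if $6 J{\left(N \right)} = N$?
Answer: $- \frac{119}{4411} \approx -0.026978$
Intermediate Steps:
$J{\left(N \right)} = \frac{N}{6}$
$Y{\left(Z,d \right)} = \frac{81}{d} - \frac{d}{34}$ ($Y{\left(Z,d \right)} = \frac{81}{d} + d \left(- \frac{1}{34}\right) = \frac{81}{d} - \frac{d}{34}$)
$\frac{1}{Y{\left(184,63 \right)} + J{\left(-219 \right)}} = \frac{1}{\left(\frac{81}{63} - \frac{63}{34}\right) + \frac{1}{6} \left(-219\right)} = \frac{1}{\left(81 \cdot \frac{1}{63} - \frac{63}{34}\right) - \frac{73}{2}} = \frac{1}{\left(\frac{9}{7} - \frac{63}{34}\right) - \frac{73}{2}} = \frac{1}{- \frac{135}{238} - \frac{73}{2}} = \frac{1}{- \frac{4411}{119}} = - \frac{119}{4411}$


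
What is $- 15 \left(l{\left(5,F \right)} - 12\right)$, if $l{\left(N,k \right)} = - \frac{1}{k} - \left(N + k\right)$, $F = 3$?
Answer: $305$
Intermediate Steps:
$l{\left(N,k \right)} = - N - k - \frac{1}{k}$ ($l{\left(N,k \right)} = - \frac{1}{k} - \left(N + k\right) = - N - k - \frac{1}{k}$)
$- 15 \left(l{\left(5,F \right)} - 12\right) = - 15 \left(\left(\left(-1\right) 5 - 3 - \frac{1}{3}\right) - 12\right) = - 15 \left(\left(-5 - 3 - \frac{1}{3}\right) - 12\right) = - 15 \left(- \frac{25}{3} - 12\right) = \left(-15\right) \left(- \frac{61}{3}\right) = 305$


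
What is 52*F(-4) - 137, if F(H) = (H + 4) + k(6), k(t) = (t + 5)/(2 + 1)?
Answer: 161/3 ≈ 53.667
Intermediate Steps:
k(t) = 5/3 + t/3 (k(t) = (5 + t)/3 = (5 + t)*(⅓) = 5/3 + t/3)
F(H) = 23/3 + H (F(H) = (H + 4) + (5/3 + (⅓)*6) = (4 + H) + (5/3 + 2) = (4 + H) + 11/3 = 23/3 + H)
52*F(-4) - 137 = 52*(23/3 - 4) - 137 = 52*(11/3) - 137 = 572/3 - 137 = 161/3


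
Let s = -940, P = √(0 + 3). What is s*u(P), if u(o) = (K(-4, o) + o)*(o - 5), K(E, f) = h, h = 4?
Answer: 15980 + 940*√3 ≈ 17608.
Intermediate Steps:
K(E, f) = 4
P = √3 ≈ 1.7320
u(o) = (-5 + o)*(4 + o) (u(o) = (4 + o)*(o - 5) = (4 + o)*(-5 + o) = (-5 + o)*(4 + o))
s*u(P) = -940*(-20 + (√3)² - √3) = -940*(-20 + 3 - √3) = -940*(-17 - √3) = 15980 + 940*√3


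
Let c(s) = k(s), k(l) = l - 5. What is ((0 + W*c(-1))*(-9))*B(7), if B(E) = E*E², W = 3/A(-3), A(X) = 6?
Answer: 9261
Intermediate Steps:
k(l) = -5 + l
W = ½ (W = 3/6 = 3*(⅙) = ½ ≈ 0.50000)
B(E) = E³
c(s) = -5 + s
((0 + W*c(-1))*(-9))*B(7) = ((0 + (-5 - 1)/2)*(-9))*7³ = ((0 + (½)*(-6))*(-9))*343 = ((0 - 3)*(-9))*343 = -3*(-9)*343 = 27*343 = 9261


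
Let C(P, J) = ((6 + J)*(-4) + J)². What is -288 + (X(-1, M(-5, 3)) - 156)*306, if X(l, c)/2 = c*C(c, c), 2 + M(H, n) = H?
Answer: -86580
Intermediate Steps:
M(H, n) = -2 + H
C(P, J) = (-24 - 3*J)² (C(P, J) = ((-24 - 4*J) + J)² = (-24 - 3*J)²)
X(l, c) = 18*c*(8 + c)² (X(l, c) = 2*(c*(9*(8 + c)²)) = 2*(9*c*(8 + c)²) = 18*c*(8 + c)²)
-288 + (X(-1, M(-5, 3)) - 156)*306 = -288 + (18*(-2 - 5)*(8 + (-2 - 5))² - 156)*306 = -288 + (18*(-7)*(8 - 7)² - 156)*306 = -288 + (18*(-7)*1² - 156)*306 = -288 + (18*(-7)*1 - 156)*306 = -288 + (-126 - 156)*306 = -288 - 282*306 = -288 - 86292 = -86580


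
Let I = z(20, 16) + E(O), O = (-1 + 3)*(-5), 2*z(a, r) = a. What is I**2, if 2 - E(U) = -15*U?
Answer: 19044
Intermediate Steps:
z(a, r) = a/2
O = -10 (O = 2*(-5) = -10)
E(U) = 2 + 15*U (E(U) = 2 - (-15)*U = 2 + 15*U)
I = -138 (I = (1/2)*20 + (2 + 15*(-10)) = 10 + (2 - 150) = 10 - 148 = -138)
I**2 = (-138)**2 = 19044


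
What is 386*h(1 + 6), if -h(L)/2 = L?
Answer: -5404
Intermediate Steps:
h(L) = -2*L
386*h(1 + 6) = 386*(-2*(1 + 6)) = 386*(-2*7) = 386*(-14) = -5404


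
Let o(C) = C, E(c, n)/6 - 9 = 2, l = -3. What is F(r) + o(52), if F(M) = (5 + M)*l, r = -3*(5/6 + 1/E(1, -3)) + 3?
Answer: 392/11 ≈ 35.636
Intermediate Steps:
E(c, n) = 66 (E(c, n) = 54 + 6*2 = 54 + 12 = 66)
r = 5/11 (r = -3*(5/6 + 1/66) + 3 = -3*28/33 + 3 = -28/11 + 3 = 5/11 ≈ 0.45455)
F(M) = -15 - 3*M (F(M) = (5 + M)*(-3) = -15 - 3*M)
F(r) + o(52) = (-15 - 3*5/11) + 52 = (-15 - 15/11) + 52 = -180/11 + 52 = 392/11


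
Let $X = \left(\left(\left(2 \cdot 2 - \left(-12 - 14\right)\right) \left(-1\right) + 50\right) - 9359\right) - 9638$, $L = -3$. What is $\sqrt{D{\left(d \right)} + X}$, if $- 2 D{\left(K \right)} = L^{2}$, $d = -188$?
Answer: $\frac{i \sqrt{75926}}{2} \approx 137.77 i$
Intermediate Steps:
$D{\left(K \right)} = - \frac{9}{2}$ ($D{\left(K \right)} = - \frac{\left(-3\right)^{2}}{2} = \left(- \frac{1}{2}\right) 9 = - \frac{9}{2}$)
$X = -18977$ ($X = \left(\left(\left(4 - \left(-12 - 14\right)\right) \left(-1\right) + 50\right) - 9359\right) - 9638 = \left(\left(\left(4 - -26\right) \left(-1\right) + 50\right) - 9359\right) - 9638 = \left(\left(\left(4 + 26\right) \left(-1\right) + 50\right) - 9359\right) - 9638 = \left(\left(30 \left(-1\right) + 50\right) - 9359\right) - 9638 = \left(\left(-30 + 50\right) - 9359\right) - 9638 = \left(20 - 9359\right) - 9638 = -9339 - 9638 = -18977$)
$\sqrt{D{\left(d \right)} + X} = \sqrt{- \frac{9}{2} - 18977} = \sqrt{- \frac{37963}{2}} = \frac{i \sqrt{75926}}{2}$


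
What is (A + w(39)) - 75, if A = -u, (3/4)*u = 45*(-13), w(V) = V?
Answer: 744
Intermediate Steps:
u = -780 (u = 4*(45*(-13))/3 = (4/3)*(-585) = -780)
A = 780 (A = -1*(-780) = 780)
(A + w(39)) - 75 = (780 + 39) - 75 = 819 - 75 = 744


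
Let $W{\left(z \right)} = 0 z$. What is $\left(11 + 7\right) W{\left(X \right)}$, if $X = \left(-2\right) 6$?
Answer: $0$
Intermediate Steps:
$X = -12$
$W{\left(z \right)} = 0$
$\left(11 + 7\right) W{\left(X \right)} = \left(11 + 7\right) 0 = 18 \cdot 0 = 0$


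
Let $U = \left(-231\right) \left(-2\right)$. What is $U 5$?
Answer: $2310$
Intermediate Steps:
$U = 462$
$U 5 = 462 \cdot 5 = 2310$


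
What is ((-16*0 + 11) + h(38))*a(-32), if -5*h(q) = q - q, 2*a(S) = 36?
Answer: 198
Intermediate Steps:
a(S) = 18 (a(S) = (½)*36 = 18)
h(q) = 0 (h(q) = -(q - q)/5 = -⅕*0 = 0)
((-16*0 + 11) + h(38))*a(-32) = ((-16*0 + 11) + 0)*18 = ((0 + 11) + 0)*18 = (11 + 0)*18 = 11*18 = 198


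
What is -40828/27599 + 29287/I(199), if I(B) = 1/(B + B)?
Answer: 321700140546/27599 ≈ 1.1656e+7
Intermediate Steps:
I(B) = 1/(2*B)
-40828/27599 + 29287/I(199) = -40828/27599 + 29287/(((½)/199)) = -40828*1/27599 + 29287/(((½)*(1/199))) = -40828/27599 + 29287/(1/398) = -40828/27599 + 29287*398 = -40828/27599 + 11656226 = 321700140546/27599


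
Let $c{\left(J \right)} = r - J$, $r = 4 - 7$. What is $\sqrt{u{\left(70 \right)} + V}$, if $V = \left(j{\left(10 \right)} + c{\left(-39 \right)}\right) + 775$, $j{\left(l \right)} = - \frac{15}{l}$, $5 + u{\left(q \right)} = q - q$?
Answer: $\frac{\sqrt{3218}}{2} \approx 28.364$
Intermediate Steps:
$u{\left(q \right)} = -5$ ($u{\left(q \right)} = -5 + \left(q - q\right) = -5 + 0 = -5$)
$r = -3$ ($r = 4 - 7 = -3$)
$c{\left(J \right)} = -3 - J$
$V = \frac{1619}{2}$ ($V = \left(- \frac{15}{10} - -36\right) + 775 = \left(\left(-15\right) \frac{1}{10} + \left(-3 + 39\right)\right) + 775 = \left(- \frac{3}{2} + 36\right) + 775 = \frac{69}{2} + 775 = \frac{1619}{2} \approx 809.5$)
$\sqrt{u{\left(70 \right)} + V} = \sqrt{-5 + \frac{1619}{2}} = \sqrt{\frac{1609}{2}} = \frac{\sqrt{3218}}{2}$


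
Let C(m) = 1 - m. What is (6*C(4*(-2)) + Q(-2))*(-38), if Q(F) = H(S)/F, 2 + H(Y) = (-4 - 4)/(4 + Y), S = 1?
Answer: -10602/5 ≈ -2120.4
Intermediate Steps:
H(Y) = -2 - 8/(4 + Y) (H(Y) = -2 + (-4 - 4)/(4 + Y) = -2 - 8/(4 + Y))
Q(F) = -18/(5*F) (Q(F) = (2*(-8 - 1*1)/(4 + 1))/F = (2*(-8 - 1)/5)/F = (2*(⅕)*(-9))/F = -18/(5*F))
(6*C(4*(-2)) + Q(-2))*(-38) = (6*(1 - 4*(-2)) - 18/5/(-2))*(-38) = (6*(1 - 1*(-8)) - 18/5*(-½))*(-38) = (6*(1 + 8) + 9/5)*(-38) = (6*9 + 9/5)*(-38) = (54 + 9/5)*(-38) = (279/5)*(-38) = -10602/5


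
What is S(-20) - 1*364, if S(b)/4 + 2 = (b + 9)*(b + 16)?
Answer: -196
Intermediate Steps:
S(b) = -8 + 4*(9 + b)*(16 + b) (S(b) = -8 + 4*((b + 9)*(b + 16)) = -8 + 4*((9 + b)*(16 + b)) = -8 + 4*(9 + b)*(16 + b))
S(-20) - 1*364 = (568 + 4*(-20)² + 100*(-20)) - 1*364 = (568 + 4*400 - 2000) - 364 = (568 + 1600 - 2000) - 364 = 168 - 364 = -196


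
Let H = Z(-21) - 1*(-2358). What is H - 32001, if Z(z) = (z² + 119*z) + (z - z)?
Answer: -31701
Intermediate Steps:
Z(z) = z² + 119*z (Z(z) = (z² + 119*z) + 0 = z² + 119*z)
H = 300 (H = -21*(119 - 21) - 1*(-2358) = -21*98 + 2358 = -2058 + 2358 = 300)
H - 32001 = 300 - 32001 = -31701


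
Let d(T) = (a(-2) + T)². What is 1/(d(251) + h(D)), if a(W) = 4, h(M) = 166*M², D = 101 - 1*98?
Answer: 1/66519 ≈ 1.5033e-5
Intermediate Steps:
D = 3 (D = 101 - 98 = 3)
d(T) = (4 + T)²
1/(d(251) + h(D)) = 1/((4 + 251)² + 166*3²) = 1/(255² + 166*9) = 1/(65025 + 1494) = 1/66519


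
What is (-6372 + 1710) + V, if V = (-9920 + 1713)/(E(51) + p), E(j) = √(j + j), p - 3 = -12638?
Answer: -744152543981/159643123 + 8207*√102/159643123 ≈ -4661.4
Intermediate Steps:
p = -12635 (p = 3 - 12638 = -12635)
E(j) = √2*√j (E(j) = √(2*j) = √2*√j)
V = -8207/(-12635 + √102) (V = (-9920 + 1713)/(√2*√51 - 12635) = -8207/(√102 - 12635) = -8207/(-12635 + √102) ≈ 0.65006)
(-6372 + 1710) + V = (-6372 + 1710) + (103695445/159643123 + 8207*√102/159643123) = -4662 + (103695445/159643123 + 8207*√102/159643123) = -744152543981/159643123 + 8207*√102/159643123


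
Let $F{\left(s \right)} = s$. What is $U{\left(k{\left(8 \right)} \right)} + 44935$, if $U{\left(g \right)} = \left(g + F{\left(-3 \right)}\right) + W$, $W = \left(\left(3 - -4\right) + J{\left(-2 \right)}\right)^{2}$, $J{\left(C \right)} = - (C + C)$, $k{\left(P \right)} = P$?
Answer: $45061$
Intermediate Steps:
$J{\left(C \right)} = - 2 C$
$W = 121$ ($W = \left(\left(3 - -4\right) - -4\right)^{2} = \left(\left(3 + 4\right) + 4\right)^{2} = \left(7 + 4\right)^{2} = 11^{2} = 121$)
$U{\left(g \right)} = 118 + g$ ($U{\left(g \right)} = \left(g - 3\right) + 121 = \left(-3 + g\right) + 121 = 118 + g$)
$U{\left(k{\left(8 \right)} \right)} + 44935 = \left(118 + 8\right) + 44935 = 126 + 44935 = 45061$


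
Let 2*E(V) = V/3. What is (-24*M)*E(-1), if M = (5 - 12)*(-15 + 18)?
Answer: -84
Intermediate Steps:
E(V) = V/6 (E(V) = (V/3)/2 = V/6)
M = -21 (M = -7*3 = -21)
(-24*M)*E(-1) = (-24*(-21))*((⅙)*(-1)) = 504*(-⅙) = -84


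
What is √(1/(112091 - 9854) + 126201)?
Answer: √1319103858634206/102237 ≈ 355.25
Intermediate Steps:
√(1/(112091 - 9854) + 126201) = √(1/102237 + 126201) = √(12902411638/102237) = √1319103858634206/102237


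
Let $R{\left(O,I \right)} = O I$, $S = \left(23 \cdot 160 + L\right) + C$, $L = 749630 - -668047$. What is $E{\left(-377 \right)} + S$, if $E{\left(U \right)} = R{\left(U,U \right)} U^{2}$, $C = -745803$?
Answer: $20201328195$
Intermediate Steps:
$L = 1417677$ ($L = 749630 + 668047 = 1417677$)
$S = 675554$ ($S = \left(23 \cdot 160 + 1417677\right) - 745803 = \left(3680 + 1417677\right) - 745803 = 1421357 - 745803 = 675554$)
$R{\left(O,I \right)} = I O$
$E{\left(U \right)} = U^{4}$ ($E{\left(U \right)} = U U U^{2} = U^{2} U^{2} = U^{4}$)
$E{\left(-377 \right)} + S = \left(-377\right)^{4} + 675554 = 20200652641 + 675554 = 20201328195$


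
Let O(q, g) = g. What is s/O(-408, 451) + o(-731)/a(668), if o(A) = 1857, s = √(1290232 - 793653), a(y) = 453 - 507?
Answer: -619/18 + √496579/451 ≈ -32.826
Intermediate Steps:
a(y) = -54
s = √496579 ≈ 704.68
s/O(-408, 451) + o(-731)/a(668) = √496579/451 + 1857/(-54) = √496579*(1/451) + 1857*(-1/54) = √496579/451 - 619/18 = -619/18 + √496579/451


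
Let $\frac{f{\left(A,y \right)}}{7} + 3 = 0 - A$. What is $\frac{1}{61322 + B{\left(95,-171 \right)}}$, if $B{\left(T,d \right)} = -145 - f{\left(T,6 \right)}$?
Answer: $\frac{1}{61863} \approx 1.6165 \cdot 10^{-5}$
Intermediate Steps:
$f{\left(A,y \right)} = -21 - 7 A$ ($f{\left(A,y \right)} = -21 + 7 \left(0 - A\right) = -21 + 7 \left(- A\right) = -21 - 7 A$)
$B{\left(T,d \right)} = -124 + 7 T$ ($B{\left(T,d \right)} = -145 - \left(-21 - 7 T\right) = -145 + \left(21 + 7 T\right) = -124 + 7 T$)
$\frac{1}{61322 + B{\left(95,-171 \right)}} = \frac{1}{61322 + \left(-124 + 7 \cdot 95\right)} = \frac{1}{61322 + \left(-124 + 665\right)} = \frac{1}{61322 + 541} = \frac{1}{61863}$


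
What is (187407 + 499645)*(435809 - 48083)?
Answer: 266387923752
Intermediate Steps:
(187407 + 499645)*(435809 - 48083) = 687052*387726 = 266387923752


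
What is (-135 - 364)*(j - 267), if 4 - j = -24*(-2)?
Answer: 155189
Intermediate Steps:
j = -44 (j = 4 - (-24)*(-2) = 4 - 1*48 = 4 - 48 = -44)
(-135 - 364)*(j - 267) = (-135 - 364)*(-44 - 267) = -499*(-311) = 155189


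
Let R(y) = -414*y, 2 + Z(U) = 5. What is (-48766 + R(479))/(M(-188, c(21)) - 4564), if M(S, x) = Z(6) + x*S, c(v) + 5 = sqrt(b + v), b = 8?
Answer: 894647712/12086665 - 46449536*sqrt(29)/12086665 ≈ 53.324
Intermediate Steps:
Z(U) = 3 (Z(U) = -2 + 5 = 3)
c(v) = -5 + sqrt(8 + v)
M(S, x) = 3 + S*x (M(S, x) = 3 + x*S = 3 + S*x)
(-48766 + R(479))/(M(-188, c(21)) - 4564) = (-48766 - 414*479)/((3 - 188*(-5 + sqrt(8 + 21))) - 4564) = (-48766 - 198306)/((3 - 188*(-5 + sqrt(29))) - 4564) = -247072/((3 + (940 - 188*sqrt(29))) - 4564) = -247072/((943 - 188*sqrt(29)) - 4564) = -247072/(-3621 - 188*sqrt(29))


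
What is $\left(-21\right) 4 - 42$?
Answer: $-126$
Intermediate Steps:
$\left(-21\right) 4 - 42 = -84 - 42 = -126$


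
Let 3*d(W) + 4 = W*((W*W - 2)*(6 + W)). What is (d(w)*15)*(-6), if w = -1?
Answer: -30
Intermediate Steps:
d(W) = -4/3 + W*(-2 + W**2)*(6 + W)/3 (d(W) = -4/3 + (W*((W*W - 2)*(6 + W)))/3 = -4/3 + (W*((W**2 - 2)*(6 + W)))/3 = -4/3 + (W*((-2 + W**2)*(6 + W)))/3 = -4/3 + (W*(-2 + W**2)*(6 + W))/3 = -4/3 + W*(-2 + W**2)*(6 + W)/3)
(d(w)*15)*(-6) = ((-4/3 - 4*(-1) + 2*(-1)**3 - 2/3*(-1)**2 + (1/3)*(-1)**4)*15)*(-6) = ((-4/3 + 4 + 2*(-1) - 2/3*1 + (1/3)*1)*15)*(-6) = ((-4/3 + 4 - 2 - 2/3 + 1/3)*15)*(-6) = ((1/3)*15)*(-6) = 5*(-6) = -30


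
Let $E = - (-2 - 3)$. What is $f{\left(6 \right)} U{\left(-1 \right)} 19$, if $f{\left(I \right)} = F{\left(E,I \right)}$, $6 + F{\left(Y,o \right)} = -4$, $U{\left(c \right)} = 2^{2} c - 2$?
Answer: $1140$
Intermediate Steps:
$U{\left(c \right)} = -2 + 4 c$ ($U{\left(c \right)} = 4 c - 2 = -2 + 4 c$)
$E = 5$ ($E = \left(-1\right) \left(-5\right) = 5$)
$F{\left(Y,o \right)} = -10$ ($F{\left(Y,o \right)} = -6 - 4 = -10$)
$f{\left(I \right)} = -10$
$f{\left(6 \right)} U{\left(-1 \right)} 19 = - 10 \left(-2 + 4 \left(-1\right)\right) 19 = - 10 \left(-2 - 4\right) 19 = \left(-10\right) \left(-6\right) 19 = 60 \cdot 19 = 1140$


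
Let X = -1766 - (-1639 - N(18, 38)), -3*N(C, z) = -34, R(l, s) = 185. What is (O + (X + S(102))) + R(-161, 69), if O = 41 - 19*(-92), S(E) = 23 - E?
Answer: 5338/3 ≈ 1779.3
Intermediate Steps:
N(C, z) = 34/3 (N(C, z) = -1/3*(-34) = 34/3)
O = 1789 (O = 41 + 1748 = 1789)
X = -347/3 (X = -1766 - (-1639 - 1*34/3) = -1766 - (-1639 - 34/3) = -1766 - 1*(-4951/3) = -1766 + 4951/3 = -347/3 ≈ -115.67)
(O + (X + S(102))) + R(-161, 69) = (1789 + (-347/3 + (23 - 1*102))) + 185 = (1789 + (-347/3 + (23 - 102))) + 185 = (1789 + (-347/3 - 79)) + 185 = (1789 - 584/3) + 185 = 4783/3 + 185 = 5338/3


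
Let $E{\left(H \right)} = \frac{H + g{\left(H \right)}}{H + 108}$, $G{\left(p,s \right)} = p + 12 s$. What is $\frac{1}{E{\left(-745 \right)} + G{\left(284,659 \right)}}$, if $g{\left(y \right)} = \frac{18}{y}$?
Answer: $\frac{474565}{3888191523} \approx 0.00012205$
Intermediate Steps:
$E{\left(H \right)} = \frac{H + \frac{18}{H}}{108 + H}$ ($E{\left(H \right)} = \frac{H + \frac{18}{H}}{H + 108} = \frac{H + \frac{18}{H}}{108 + H}$)
$\frac{1}{E{\left(-745 \right)} + G{\left(284,659 \right)}} = \frac{1}{\frac{18 + \left(-745\right)^{2}}{\left(-745\right) \left(108 - 745\right)} + \left(284 + 12 \cdot 659\right)} = \frac{1}{- \frac{18 + 555025}{745 \left(-637\right)} + \left(284 + 7908\right)} = \frac{1}{\left(- \frac{1}{745}\right) \left(- \frac{1}{637}\right) 555043 + 8192} = \frac{1}{\frac{555043}{474565} + 8192} = \frac{1}{\frac{3888191523}{474565}} = \frac{474565}{3888191523}$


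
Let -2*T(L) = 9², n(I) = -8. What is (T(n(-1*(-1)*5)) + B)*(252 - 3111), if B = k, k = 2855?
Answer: -16093311/2 ≈ -8.0467e+6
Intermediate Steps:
T(L) = -81/2 (T(L) = -½*9² = -½*81 = -81/2)
B = 2855
(T(n(-1*(-1)*5)) + B)*(252 - 3111) = (-81/2 + 2855)*(252 - 3111) = (5629/2)*(-2859) = -16093311/2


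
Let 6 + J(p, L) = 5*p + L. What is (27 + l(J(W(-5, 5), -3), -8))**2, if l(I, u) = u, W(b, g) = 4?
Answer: 361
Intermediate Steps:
J(p, L) = -6 + L + 5*p (J(p, L) = -6 + (5*p + L) = -6 + (L + 5*p) = -6 + L + 5*p)
(27 + l(J(W(-5, 5), -3), -8))**2 = (27 - 8)**2 = 19**2 = 361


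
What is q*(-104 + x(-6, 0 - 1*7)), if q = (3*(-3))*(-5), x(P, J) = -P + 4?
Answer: -4230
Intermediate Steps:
x(P, J) = 4 - P
q = 45 (q = -9*(-5) = 45)
q*(-104 + x(-6, 0 - 1*7)) = 45*(-104 + (4 - 1*(-6))) = 45*(-104 + (4 + 6)) = 45*(-104 + 10) = 45*(-94) = -4230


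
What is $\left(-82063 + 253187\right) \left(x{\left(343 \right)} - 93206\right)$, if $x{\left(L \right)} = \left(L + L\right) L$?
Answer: $24315351408$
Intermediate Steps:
$x{\left(L \right)} = 2 L^{2}$ ($x{\left(L \right)} = 2 L L = 2 L^{2}$)
$\left(-82063 + 253187\right) \left(x{\left(343 \right)} - 93206\right) = \left(-82063 + 253187\right) \left(2 \cdot 343^{2} - 93206\right) = 171124 \left(2 \cdot 117649 - 93206\right) = 171124 \left(235298 - 93206\right) = 171124 \cdot 142092 = 24315351408$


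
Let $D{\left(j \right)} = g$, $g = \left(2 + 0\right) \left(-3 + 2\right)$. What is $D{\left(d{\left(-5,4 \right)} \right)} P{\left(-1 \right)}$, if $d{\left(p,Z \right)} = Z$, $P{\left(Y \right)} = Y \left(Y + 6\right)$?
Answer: $10$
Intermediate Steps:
$P{\left(Y \right)} = Y \left(6 + Y\right)$
$g = -2$ ($g = 2 \left(-1\right) = -2$)
$D{\left(j \right)} = -2$
$D{\left(d{\left(-5,4 \right)} \right)} P{\left(-1 \right)} = - 2 \left(- (6 - 1)\right) = - 2 \left(\left(-1\right) 5\right) = \left(-2\right) \left(-5\right) = 10$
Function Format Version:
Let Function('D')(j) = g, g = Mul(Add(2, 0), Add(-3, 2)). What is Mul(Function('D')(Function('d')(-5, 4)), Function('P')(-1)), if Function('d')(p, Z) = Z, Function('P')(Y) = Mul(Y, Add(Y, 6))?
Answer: 10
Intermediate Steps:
Function('P')(Y) = Mul(Y, Add(6, Y))
g = -2 (g = Mul(2, -1) = -2)
Function('D')(j) = -2
Mul(Function('D')(Function('d')(-5, 4)), Function('P')(-1)) = Mul(-2, Mul(-1, Add(6, -1))) = Mul(-2, Mul(-1, 5)) = Mul(-2, -5) = 10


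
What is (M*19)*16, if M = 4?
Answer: 1216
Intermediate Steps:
(M*19)*16 = (4*19)*16 = 76*16 = 1216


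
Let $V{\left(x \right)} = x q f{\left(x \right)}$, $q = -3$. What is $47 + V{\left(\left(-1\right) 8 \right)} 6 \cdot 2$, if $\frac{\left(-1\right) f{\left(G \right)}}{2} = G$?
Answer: $4655$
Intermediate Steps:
$f{\left(G \right)} = - 2 G$
$V{\left(x \right)} = 6 x^{2}$ ($V{\left(x \right)} = x \left(-3\right) \left(- 2 x\right) = - 3 x \left(- 2 x\right) = 6 x^{2}$)
$47 + V{\left(\left(-1\right) 8 \right)} 6 \cdot 2 = 47 + 6 \left(\left(-1\right) 8\right)^{2} \cdot 6 \cdot 2 = 47 + 6 \left(-8\right)^{2} \cdot 12 = 47 + 6 \cdot 64 \cdot 12 = 47 + 384 \cdot 12 = 47 + 4608 = 4655$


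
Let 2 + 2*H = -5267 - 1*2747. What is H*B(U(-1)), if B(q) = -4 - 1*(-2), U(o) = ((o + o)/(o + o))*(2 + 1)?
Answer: 8016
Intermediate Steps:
U(o) = 3 (U(o) = ((2*o)/((2*o)))*3 = ((2*o)*(1/(2*o)))*3 = 1*3 = 3)
B(q) = -2 (B(q) = -4 + 2 = -2)
H = -4008 (H = -1 + (-5267 - 1*2747)/2 = -1 + (-5267 - 2747)/2 = -1 + (½)*(-8014) = -1 - 4007 = -4008)
H*B(U(-1)) = -4008*(-2) = 8016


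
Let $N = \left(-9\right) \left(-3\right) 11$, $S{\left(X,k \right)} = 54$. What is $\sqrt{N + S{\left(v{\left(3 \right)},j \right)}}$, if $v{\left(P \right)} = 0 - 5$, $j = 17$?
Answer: $3 \sqrt{39} \approx 18.735$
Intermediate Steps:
$v{\left(P \right)} = -5$ ($v{\left(P \right)} = 0 - 5 = -5$)
$N = 297$ ($N = 27 \cdot 11 = 297$)
$\sqrt{N + S{\left(v{\left(3 \right)},j \right)}} = \sqrt{297 + 54} = \sqrt{351} = 3 \sqrt{39}$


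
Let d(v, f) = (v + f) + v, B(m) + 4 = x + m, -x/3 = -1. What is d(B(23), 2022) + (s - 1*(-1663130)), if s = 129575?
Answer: 1794771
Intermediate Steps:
x = 3 (x = -3*(-1) = 3)
B(m) = -1 + m (B(m) = -4 + (3 + m) = -1 + m)
d(v, f) = f + 2*v (d(v, f) = (f + v) + v = f + 2*v)
d(B(23), 2022) + (s - 1*(-1663130)) = (2022 + 2*(-1 + 23)) + (129575 - 1*(-1663130)) = (2022 + 2*22) + (129575 + 1663130) = (2022 + 44) + 1792705 = 2066 + 1792705 = 1794771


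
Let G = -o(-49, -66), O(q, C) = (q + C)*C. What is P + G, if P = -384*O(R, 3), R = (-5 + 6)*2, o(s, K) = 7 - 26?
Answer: -5741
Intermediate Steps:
o(s, K) = -19
R = 2 (R = 1*2 = 2)
O(q, C) = C*(C + q) (O(q, C) = (C + q)*C = C*(C + q))
P = -5760 (P = -1152*(3 + 2) = -1152*5 = -384*15 = -5760)
G = 19 (G = -1*(-19) = 19)
P + G = -5760 + 19 = -5741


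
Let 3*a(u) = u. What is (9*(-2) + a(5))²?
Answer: 2401/9 ≈ 266.78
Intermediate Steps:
a(u) = u/3
(9*(-2) + a(5))² = (9*(-2) + (⅓)*5)² = (-18 + 5/3)² = (-49/3)² = 2401/9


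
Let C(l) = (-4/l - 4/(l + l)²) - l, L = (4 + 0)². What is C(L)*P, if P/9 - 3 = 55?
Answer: -1086021/128 ≈ -8484.5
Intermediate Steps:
P = 522 (P = 27 + 9*55 = 27 + 495 = 522)
L = 16 (L = 4² = 16)
C(l) = -l - 1/l² - 4/l (C(l) = (-4/l - 4*1/(4*l²)) - l = (-4/l - 1/l²) - l = (-1/l² - 4/l) - l = -l - 1/l² - 4/l)
C(L)*P = (-1*16 - 1/16² - 4/16)*522 = (-16 - 1*1/256 - 4*1/16)*522 = (-16 - 1/256 - ¼)*522 = -4161/256*522 = -1086021/128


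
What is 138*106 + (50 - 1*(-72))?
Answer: 14750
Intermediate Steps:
138*106 + (50 - 1*(-72)) = 14628 + (50 + 72) = 14628 + 122 = 14750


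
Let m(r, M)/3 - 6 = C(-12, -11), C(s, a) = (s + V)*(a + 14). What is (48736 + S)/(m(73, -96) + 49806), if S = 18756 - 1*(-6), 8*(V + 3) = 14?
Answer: 269992/198819 ≈ 1.3580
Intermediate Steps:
V = -5/4 (V = -3 + (⅛)*14 = -3 + 7/4 = -5/4 ≈ -1.2500)
C(s, a) = (14 + a)*(-5/4 + s) (C(s, a) = (s - 5/4)*(a + 14) = (-5/4 + s)*(14 + a) = (14 + a)*(-5/4 + s))
m(r, M) = -405/4 (m(r, M) = 18 + 3*(-35/2 + 14*(-12) - 5/4*(-11) - 11*(-12)) = 18 + 3*(-35/2 - 168 + 55/4 + 132) = 18 + 3*(-159/4) = 18 - 477/4 = -405/4)
S = 18762 (S = 18756 + 6 = 18762)
(48736 + S)/(m(73, -96) + 49806) = (48736 + 18762)/(-405/4 + 49806) = 67498/(198819/4) = 67498*(4/198819) = 269992/198819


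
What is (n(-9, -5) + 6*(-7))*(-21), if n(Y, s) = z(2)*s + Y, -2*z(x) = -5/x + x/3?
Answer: 4669/4 ≈ 1167.3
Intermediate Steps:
z(x) = -x/6 + 5/(2*x) (z(x) = -(-5/x + x/3)/2 = -x/6 + 5/(2*x))
n(Y, s) = Y + 11*s/12 (n(Y, s) = ((⅙)*(15 - 1*2²)/2)*s + Y = ((⅙)*(½)*(15 - 1*4))*s + Y = ((⅙)*(½)*(15 - 4))*s + Y = ((⅙)*(½)*11)*s + Y = 11*s/12 + Y = Y + 11*s/12)
(n(-9, -5) + 6*(-7))*(-21) = ((-9 + (11/12)*(-5)) + 6*(-7))*(-21) = ((-9 - 55/12) - 42)*(-21) = (-163/12 - 42)*(-21) = -667/12*(-21) = 4669/4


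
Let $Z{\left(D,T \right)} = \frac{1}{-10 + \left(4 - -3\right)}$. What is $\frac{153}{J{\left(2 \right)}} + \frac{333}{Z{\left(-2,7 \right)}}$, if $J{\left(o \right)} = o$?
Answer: $- \frac{1845}{2} \approx -922.5$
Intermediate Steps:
$Z{\left(D,T \right)} = - \frac{1}{3}$ ($Z{\left(D,T \right)} = \frac{1}{-10 + \left(4 + 3\right)} = \frac{1}{-10 + 7} = \frac{1}{-3} = - \frac{1}{3}$)
$\frac{153}{J{\left(2 \right)}} + \frac{333}{Z{\left(-2,7 \right)}} = \frac{153}{2} + \frac{333}{- \frac{1}{3}} = 153 \cdot \frac{1}{2} + 333 \left(-3\right) = \frac{153}{2} - 999 = - \frac{1845}{2}$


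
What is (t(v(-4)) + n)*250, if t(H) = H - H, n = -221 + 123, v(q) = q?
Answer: -24500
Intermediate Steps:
n = -98
t(H) = 0
(t(v(-4)) + n)*250 = (0 - 98)*250 = -98*250 = -24500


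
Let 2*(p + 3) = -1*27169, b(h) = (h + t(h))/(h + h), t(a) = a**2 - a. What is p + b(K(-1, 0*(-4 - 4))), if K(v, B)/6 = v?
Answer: -27181/2 ≈ -13591.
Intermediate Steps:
K(v, B) = 6*v
b(h) = (h + h*(-1 + h))/(2*h) (b(h) = (h + h*(-1 + h))/(h + h) = (h + h*(-1 + h))/((2*h)) = (h + h*(-1 + h))*(1/(2*h)) = (h + h*(-1 + h))/(2*h))
p = -27175/2 (p = -3 + (-1*27169)/2 = -3 + (1/2)*(-27169) = -3 - 27169/2 = -27175/2 ≈ -13588.)
p + b(K(-1, 0*(-4 - 4))) = -27175/2 + (6*(-1))/2 = -27175/2 + (1/2)*(-6) = -27175/2 - 3 = -27181/2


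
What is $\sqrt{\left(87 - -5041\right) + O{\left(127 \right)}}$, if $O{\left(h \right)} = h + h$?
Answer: $3 \sqrt{598} \approx 73.362$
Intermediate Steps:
$O{\left(h \right)} = 2 h$
$\sqrt{\left(87 - -5041\right) + O{\left(127 \right)}} = \sqrt{\left(87 - -5041\right) + 2 \cdot 127} = \sqrt{\left(87 + 5041\right) + 254} = \sqrt{5128 + 254} = \sqrt{5382} = 3 \sqrt{598}$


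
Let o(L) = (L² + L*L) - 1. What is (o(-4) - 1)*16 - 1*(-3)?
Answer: 483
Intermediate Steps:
o(L) = -1 + 2*L² (o(L) = (L² + L²) - 1 = 2*L² - 1 = -1 + 2*L²)
(o(-4) - 1)*16 - 1*(-3) = ((-1 + 2*(-4)²) - 1)*16 - 1*(-3) = ((-1 + 2*16) - 1)*16 + 3 = ((-1 + 32) - 1)*16 + 3 = (31 - 1)*16 + 3 = 30*16 + 3 = 480 + 3 = 483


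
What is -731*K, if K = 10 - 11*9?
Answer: 65059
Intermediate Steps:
K = -89 (K = 10 - 99 = -89)
-731*K = -731*(-89) = 65059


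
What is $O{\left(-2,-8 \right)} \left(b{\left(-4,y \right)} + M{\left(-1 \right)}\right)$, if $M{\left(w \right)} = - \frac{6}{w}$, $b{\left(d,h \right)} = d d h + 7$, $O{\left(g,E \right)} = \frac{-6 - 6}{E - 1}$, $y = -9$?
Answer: $- \frac{524}{3} \approx -174.67$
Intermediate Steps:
$O{\left(g,E \right)} = - \frac{12}{-1 + E}$
$b{\left(d,h \right)} = 7 + h d^{2}$ ($b{\left(d,h \right)} = d^{2} h + 7 = h d^{2} + 7 = 7 + h d^{2}$)
$O{\left(-2,-8 \right)} \left(b{\left(-4,y \right)} + M{\left(-1 \right)}\right) = - \frac{12}{-1 - 8} \left(\left(7 - 9 \left(-4\right)^{2}\right) - \frac{6}{-1}\right) = - \frac{12}{-9} \left(\left(7 - 144\right) - -6\right) = \left(-12\right) \left(- \frac{1}{9}\right) \left(\left(7 - 144\right) + 6\right) = \frac{4 \left(-137 + 6\right)}{3} = \frac{4}{3} \left(-131\right) = - \frac{524}{3}$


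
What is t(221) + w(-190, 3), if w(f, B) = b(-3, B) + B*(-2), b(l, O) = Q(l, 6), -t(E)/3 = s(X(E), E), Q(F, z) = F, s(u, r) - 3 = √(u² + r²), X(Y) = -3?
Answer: -18 - 15*√1954 ≈ -681.06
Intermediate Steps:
s(u, r) = 3 + √(r² + u²) (s(u, r) = 3 + √(u² + r²) = 3 + √(r² + u²))
t(E) = -9 - 3*√(9 + E²) (t(E) = -3*(3 + √(E² + (-3)²)) = -3*(3 + √(E² + 9)) = -3*(3 + √(9 + E²)) = -9 - 3*√(9 + E²))
b(l, O) = l
w(f, B) = -3 - 2*B (w(f, B) = -3 + B*(-2) = -3 - 2*B)
t(221) + w(-190, 3) = (-9 - 3*√(9 + 221²)) + (-3 - 2*3) = (-9 - 3*√(9 + 48841)) + (-3 - 6) = (-9 - 15*√1954) - 9 = -18 - 15*√1954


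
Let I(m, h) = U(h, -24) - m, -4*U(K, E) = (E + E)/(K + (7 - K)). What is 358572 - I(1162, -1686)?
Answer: 2518126/7 ≈ 3.5973e+5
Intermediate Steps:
U(K, E) = -E/14 (U(K, E) = -(E + E)/(4*(K + (7 - K))) = -2*E/(4*7) = -E/14)
I(m, h) = 12/7 - m (I(m, h) = -1/14*(-24) - m = 12/7 - m)
358572 - I(1162, -1686) = 358572 - (12/7 - 1*1162) = 358572 - (12/7 - 1162) = 358572 - 1*(-8122/7) = 358572 + 8122/7 = 2518126/7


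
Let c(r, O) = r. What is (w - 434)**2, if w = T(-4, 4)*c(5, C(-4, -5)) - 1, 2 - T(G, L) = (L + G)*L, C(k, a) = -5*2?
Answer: 180625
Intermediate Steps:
C(k, a) = -10
T(G, L) = 2 - L*(G + L) (T(G, L) = 2 - (L + G)*L = 2 - (G + L)*L = 2 - L*(G + L))
w = 9 (w = (2 - 1*4**2 - 1*(-4)*4)*5 - 1 = (2 - 1*16 + 16)*5 - 1 = (2 - 16 + 16)*5 - 1 = 2*5 - 1 = 10 - 1 = 9)
(w - 434)**2 = (9 - 434)**2 = (-425)**2 = 180625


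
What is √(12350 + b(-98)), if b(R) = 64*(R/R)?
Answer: √12414 ≈ 111.42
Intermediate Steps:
b(R) = 64 (b(R) = 64*1 = 64)
√(12350 + b(-98)) = √(12350 + 64) = √12414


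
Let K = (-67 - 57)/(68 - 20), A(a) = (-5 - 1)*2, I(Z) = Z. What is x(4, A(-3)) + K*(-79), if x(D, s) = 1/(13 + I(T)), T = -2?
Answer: 26951/132 ≈ 204.17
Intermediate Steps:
A(a) = -12 (A(a) = -6*2 = -12)
x(D, s) = 1/11 (x(D, s) = 1/(13 - 2) = 1/11)
K = -31/12 (K = -124/48 = -124*1/48 = -31/12 ≈ -2.5833)
x(4, A(-3)) + K*(-79) = 1/11 - 31/12*(-79) = 1/11 + 2449/12 = 26951/132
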